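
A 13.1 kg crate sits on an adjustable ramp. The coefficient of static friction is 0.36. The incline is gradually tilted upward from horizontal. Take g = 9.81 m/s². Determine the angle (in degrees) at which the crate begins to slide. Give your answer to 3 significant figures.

19.8°

At the threshold of sliding, static friction is at its maximum μ_s N and exactly balances the weight component along the incline: mg sin θ = μ_s mg cos θ.
Hence tan θ = μ_s = 0.36, so θ = arctan(0.36) = 19.7989°.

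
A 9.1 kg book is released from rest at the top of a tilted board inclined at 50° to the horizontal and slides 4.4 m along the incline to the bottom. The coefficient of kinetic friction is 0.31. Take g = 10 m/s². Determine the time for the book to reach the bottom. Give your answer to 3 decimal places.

The weight component along the incline is mg sin 50° = 69.710 N and the normal force is N = mg cos 50° = 58.494 N.
Friction up the slope is f = μN = 0.31 × 58.494 = 18.133 N, so the net downslope force is 69.710 − 18.133 = 51.577 N and a = 51.577 / 9.1 = 5.6678 m/s².
Starting from rest, L = ½at², so t = √(2L/a) = √(2 × 4.4 / 5.6678) = 1.2460 s.

1.246 s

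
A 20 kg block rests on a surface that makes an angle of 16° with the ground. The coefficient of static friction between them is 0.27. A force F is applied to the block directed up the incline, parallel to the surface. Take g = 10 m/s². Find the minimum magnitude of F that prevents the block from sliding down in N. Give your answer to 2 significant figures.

3.2 N

The normal force is N = mg cos 16° = 192.252 N. With F at its minimum the block is on the verge of sliding down, so static friction is at its maximum μ_s N = 0.27 × 192.252 = 51.908 N and acts up the slope.
Equilibrium along the incline: F + μ_s N = mg sin 16°, so F = 55.127 − 51.908 = 3.219 N.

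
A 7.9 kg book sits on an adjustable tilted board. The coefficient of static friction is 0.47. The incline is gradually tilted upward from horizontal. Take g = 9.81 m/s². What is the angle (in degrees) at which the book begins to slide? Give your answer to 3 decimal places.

At the threshold of sliding, static friction is at its maximum μ_s N and exactly balances the weight component along the incline: mg sin θ = μ_s mg cos θ.
Hence tan θ = μ_s = 0.47, so θ = arctan(0.47) = 25.1735°.

25.174°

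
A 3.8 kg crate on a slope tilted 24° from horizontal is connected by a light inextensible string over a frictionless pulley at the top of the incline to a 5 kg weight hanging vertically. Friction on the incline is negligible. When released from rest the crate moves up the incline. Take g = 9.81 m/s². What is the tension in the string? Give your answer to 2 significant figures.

30 N

For the crate on the incline: the weight component along the slope is m₁g sin 24° = 3.8 × 9.81 × 0.4067 = 15.161 N and the normal force is N = m₁g cos 24° = 34.055 N.
Newton's second law for the crate (up-slope positive): T − 15.161 = 3.8 a. For the hanging weight (downward positive): 5 × 9.81 − T = 5 a.
Adding the two equations eliminates T: 33.889 = 8.8 a, so a = 3.8510 m/s².
Then from the hanging weight's equation, T = 5 × (9.81 − 3.8510) = 29.795 N.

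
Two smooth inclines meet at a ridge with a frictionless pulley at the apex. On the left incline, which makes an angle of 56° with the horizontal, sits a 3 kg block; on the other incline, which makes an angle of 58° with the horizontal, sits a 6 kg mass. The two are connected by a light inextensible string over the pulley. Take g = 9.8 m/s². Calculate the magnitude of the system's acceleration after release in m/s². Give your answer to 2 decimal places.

2.83 m/s²

Resolve each weight along its own incline: the 3 kg mass has component 3 × 9.8 × sin 56° = 24.374 N down its slope, and the 6 kg mass has 6 × 9.8 × sin 58° = 49.865 N down its slope.
The 6 kg side's 49.865 N exceeds the other side's 24.374 N, so that mass slides down and the 3 kg mass slides up. Taking that direction as positive, Newton's second law for the whole system gives 49.865 − 24.374 = (3 + 6) a, so a = 25.491 / 9 = 2.8323 m/s².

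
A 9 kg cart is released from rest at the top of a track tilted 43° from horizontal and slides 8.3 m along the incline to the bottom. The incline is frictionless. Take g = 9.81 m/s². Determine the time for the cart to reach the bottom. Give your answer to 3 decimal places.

1.575 s

The weight component along the incline is mg sin 43° = 60.214 N and the normal force is N = mg cos 43° = 64.571 N.
With no friction, a = g sin 43° = 6.6904 m/s².
Starting from rest, L = ½at², so t = √(2L/a) = √(2 × 8.3 / 6.6904) = 1.5752 s.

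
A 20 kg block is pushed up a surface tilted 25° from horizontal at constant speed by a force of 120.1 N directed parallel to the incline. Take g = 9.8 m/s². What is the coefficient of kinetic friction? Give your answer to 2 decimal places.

At constant speed ΣF = 0 along the incline. The applied 120.1 N acts up the slope; the weight component mg sin 25° = 82.833 N and kinetic friction μN both act down the slope.
So 120.1 = 82.833 + μ × 177.636, giving μ = (120.1 − 82.833) / 177.636 = 0.2098.

0.21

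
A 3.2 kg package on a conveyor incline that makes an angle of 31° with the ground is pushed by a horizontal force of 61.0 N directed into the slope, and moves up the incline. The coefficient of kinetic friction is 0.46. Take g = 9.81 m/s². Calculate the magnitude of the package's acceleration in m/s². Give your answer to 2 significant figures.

2.9 m/s²

The horizontal push has components F cos 31° = 61.0 × 0.8572 = 52.289 N up the incline and F sin 31° = 61.0 × 0.5150 = 31.415 N pressing into the surface.
The normal force is therefore N = mg cos 31° + F sin 31° = 26.909 + 31.415 = 58.324 N, and kinetic friction down the slope is μN = 0.46 × 58.324 = 26.829 N.
Along the incline: F cos 31° − mg sin 31° − μN = ma, so 52.289 − 16.167 − 26.829 = 3.2 a, giving a = 2.9041 m/s².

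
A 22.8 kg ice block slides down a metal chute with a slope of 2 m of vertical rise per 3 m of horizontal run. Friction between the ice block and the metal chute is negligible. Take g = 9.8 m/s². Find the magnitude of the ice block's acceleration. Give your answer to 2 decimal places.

5.44 m/s²

Resolving the weight along the incline: the component pulling the ice block down the slope is mg sin 33.69° = 22.8 × 9.8 × 0.5547 = 123.942 N, and the normal force is N = mg cos 33.69° = 22.8 × 9.8 × 0.8321 = 185.924 N.
With no friction the net force along the incline is 123.942 N, so a = g sin 33.69° = 123.942 / 22.8 = 5.4361 m/s².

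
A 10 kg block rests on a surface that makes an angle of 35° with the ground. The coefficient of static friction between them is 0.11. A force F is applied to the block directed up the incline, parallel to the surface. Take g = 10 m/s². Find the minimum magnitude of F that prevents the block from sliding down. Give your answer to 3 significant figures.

48.3 N

The normal force is N = mg cos 35° = 81.915 N. With F at its minimum the block is on the verge of sliding down, so static friction is at its maximum μ_s N = 0.11 × 81.915 = 9.011 N and acts up the slope.
Equilibrium along the incline: F + μ_s N = mg sin 35°, so F = 57.358 − 9.011 = 48.347 N.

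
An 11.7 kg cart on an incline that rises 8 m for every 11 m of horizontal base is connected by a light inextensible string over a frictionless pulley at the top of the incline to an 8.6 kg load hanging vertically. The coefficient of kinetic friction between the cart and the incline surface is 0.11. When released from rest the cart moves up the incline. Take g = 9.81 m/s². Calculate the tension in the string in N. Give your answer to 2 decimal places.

For the cart on the incline: the weight component along the slope is m₁g sin 36.03° = 11.7 × 9.81 × 0.5882 = 67.512 N and the normal force is N = m₁g cos 36.03° = 92.824 N.
Kinetic friction opposes the cart's motion up the incline: f = μN = 0.11 × 92.824 = 10.211 N acting down the slope.
Newton's second law for the cart (up-slope positive): T − 67.512 − 10.211 = 11.7 a. For the hanging load (downward positive): 8.6 × 9.81 − T = 8.6 a.
Adding the two equations eliminates T: 6.643 = 20.3 a, so a = 0.3272 m/s².
Then from the hanging load's equation, T = 8.6 × (9.81 − 0.3272) = 81.552 N.

81.55 N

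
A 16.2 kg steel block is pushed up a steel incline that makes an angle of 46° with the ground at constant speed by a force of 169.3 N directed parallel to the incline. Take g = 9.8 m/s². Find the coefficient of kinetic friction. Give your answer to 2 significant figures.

At constant speed ΣF = 0 along the incline. The applied 169.3 N acts up the slope; the weight component mg sin 46° = 114.202 N and kinetic friction μN both act down the slope.
So 169.3 = 114.202 + μ × 110.284, giving μ = (169.3 − 114.202) / 110.284 = 0.4996.

0.50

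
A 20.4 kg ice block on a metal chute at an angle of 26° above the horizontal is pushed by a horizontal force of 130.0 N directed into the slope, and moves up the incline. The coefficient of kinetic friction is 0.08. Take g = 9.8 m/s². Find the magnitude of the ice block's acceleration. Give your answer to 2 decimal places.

0.50 m/s²

The horizontal push has components F cos 26° = 130.0 × 0.8988 = 116.844 N up the incline and F sin 26° = 130.0 × 0.4384 = 56.992 N pressing into the surface.
The normal force is therefore N = mg cos 26° + F sin 26° = 179.688 + 56.992 = 236.680 N, and kinetic friction down the slope is μN = 0.08 × 236.680 = 18.934 N.
Along the incline: F cos 26° − mg sin 26° − μN = ma, so 116.844 − 87.645 − 18.934 = 20.4 a, giving a = 0.5032 m/s².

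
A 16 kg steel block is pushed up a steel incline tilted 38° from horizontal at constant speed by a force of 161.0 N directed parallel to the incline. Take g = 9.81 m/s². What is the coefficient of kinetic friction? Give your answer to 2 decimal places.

At constant speed ΣF = 0 along the incline. The applied 161.0 N acts up the slope; the weight component mg sin 38° = 96.634 N and kinetic friction μN both act down the slope.
So 161.0 = 96.634 + μ × 123.686, giving μ = (161.0 − 96.634) / 123.686 = 0.5204.

0.52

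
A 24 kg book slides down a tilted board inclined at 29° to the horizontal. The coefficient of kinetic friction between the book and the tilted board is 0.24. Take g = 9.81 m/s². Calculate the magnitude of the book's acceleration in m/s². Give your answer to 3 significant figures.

2.70 m/s²

Resolving the weight along the incline: the component pulling the book down the slope is mg sin 29° = 24 × 9.81 × 0.4848 = 114.141 N, and the normal force is N = mg cos 29° = 24 × 9.81 × 0.8746 = 205.916 N.
Kinetic friction acts up the slope with magnitude f = μN = 0.24 × 205.916 = 49.420 N.
Net force along the incline is 114.141 − 49.420 = 64.721 N, so a = 64.721 / 24 = 2.6967 m/s².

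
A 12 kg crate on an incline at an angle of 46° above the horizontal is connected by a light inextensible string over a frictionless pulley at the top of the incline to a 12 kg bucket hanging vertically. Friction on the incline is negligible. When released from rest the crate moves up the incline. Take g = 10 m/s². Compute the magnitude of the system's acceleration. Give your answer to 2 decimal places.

For the crate on the incline: the weight component along the slope is m₁g sin 46° = 12 × 10 × 0.7193 = 86.316 N and the normal force is N = m₁g cos 46° = 83.359 N.
Newton's second law for the crate (up-slope positive): T − 86.316 = 12 a. For the hanging bucket (downward positive): 12 × 10 − T = 12 a.
Adding the two equations eliminates T: 33.684 = 24 a, so a = 1.4035 m/s².

1.40 m/s²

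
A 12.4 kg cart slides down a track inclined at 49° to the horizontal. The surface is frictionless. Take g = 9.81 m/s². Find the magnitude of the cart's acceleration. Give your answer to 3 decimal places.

7.404 m/s²

Resolving the weight along the incline: the component pulling the cart down the slope is mg sin 49° = 12.4 × 9.81 × 0.7547 = 91.805 N, and the normal force is N = mg cos 49° = 12.4 × 9.81 × 0.6561 = 79.811 N.
With no friction the net force along the incline is 91.805 N, so a = g sin 49° = 91.805 / 12.4 = 7.4036 m/s².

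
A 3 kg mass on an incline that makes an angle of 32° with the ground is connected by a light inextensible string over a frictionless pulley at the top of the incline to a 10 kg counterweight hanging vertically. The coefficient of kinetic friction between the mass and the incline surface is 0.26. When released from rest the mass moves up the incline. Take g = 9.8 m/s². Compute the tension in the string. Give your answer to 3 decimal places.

39.586 N

For the mass on the incline: the weight component along the slope is m₁g sin 32° = 3 × 9.8 × 0.5299 = 15.579 N and the normal force is N = m₁g cos 32° = 24.933 N.
Kinetic friction opposes the mass's motion up the incline: f = μN = 0.26 × 24.933 = 6.483 N acting down the slope.
Newton's second law for the mass (up-slope positive): T − 15.579 − 6.483 = 3 a. For the hanging counterweight (downward positive): 10 × 9.8 − T = 10 a.
Adding the two equations eliminates T: 75.938 = 13 a, so a = 5.8414 m/s².
Then from the hanging counterweight's equation, T = 10 × (9.8 − 5.8414) = 39.586 N.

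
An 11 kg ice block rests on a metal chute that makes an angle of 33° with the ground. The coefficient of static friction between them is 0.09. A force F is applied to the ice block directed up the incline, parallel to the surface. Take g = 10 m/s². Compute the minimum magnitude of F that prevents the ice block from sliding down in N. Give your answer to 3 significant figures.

51.6 N

The normal force is N = mg cos 33° = 92.254 N. With F at its minimum the ice block is on the verge of sliding down, so static friction is at its maximum μ_s N = 0.09 × 92.254 = 8.303 N and acts up the slope.
Equilibrium along the incline: F + μ_s N = mg sin 33°, so F = 59.910 − 8.303 = 51.607 N.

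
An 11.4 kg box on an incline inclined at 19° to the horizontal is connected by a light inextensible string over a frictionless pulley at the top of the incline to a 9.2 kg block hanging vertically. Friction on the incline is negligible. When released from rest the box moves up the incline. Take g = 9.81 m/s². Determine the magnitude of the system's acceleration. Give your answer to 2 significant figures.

For the box on the incline: the weight component along the slope is m₁g sin 19° = 11.4 × 9.81 × 0.3256 = 36.413 N and the normal force is N = m₁g cos 19° = 105.741 N.
Newton's second law for the box (up-slope positive): T − 36.413 = 11.4 a. For the hanging block (downward positive): 9.2 × 9.81 − T = 9.2 a.
Adding the two equations eliminates T: 53.839 = 20.6 a, so a = 2.6135 m/s².

2.6 m/s²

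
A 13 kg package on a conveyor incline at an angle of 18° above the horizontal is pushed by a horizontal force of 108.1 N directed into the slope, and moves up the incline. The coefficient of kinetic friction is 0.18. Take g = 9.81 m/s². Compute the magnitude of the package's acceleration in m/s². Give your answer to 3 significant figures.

2.74 m/s²

The horizontal push has components F cos 18° = 108.1 × 0.9511 = 102.814 N up the incline and F sin 18° = 108.1 × 0.3090 = 33.403 N pressing into the surface.
The normal force is therefore N = mg cos 18° + F sin 18° = 121.294 + 33.403 = 154.697 N, and kinetic friction down the slope is μN = 0.18 × 154.697 = 27.845 N.
Along the incline: F cos 18° − mg sin 18° − μN = ma, so 102.814 − 39.407 − 27.845 = 13 a, giving a = 2.7355 m/s².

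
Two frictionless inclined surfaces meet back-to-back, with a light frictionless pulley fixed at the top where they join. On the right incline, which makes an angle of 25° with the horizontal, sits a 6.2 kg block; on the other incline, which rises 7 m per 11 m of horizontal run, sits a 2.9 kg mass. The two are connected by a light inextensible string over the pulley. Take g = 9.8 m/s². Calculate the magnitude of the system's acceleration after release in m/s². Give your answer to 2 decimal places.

1.15 m/s²

Resolve each weight along its own incline: the 6.2 kg mass has component 6.2 × 9.8 × sin 25° = 25.678 N down its slope, and the 2.9 kg mass has 2.9 × 9.8 × sin 32.47° = 15.258 N down its slope.
The 6.2 kg side's 25.678 N exceeds the other side's 15.258 N, so that mass slides down and the 2.9 kg mass slides up. Taking that direction as positive, Newton's second law for the whole system gives 25.678 − 15.258 = (6.2 + 2.9) a, so a = 10.420 / 9.1 = 1.1451 m/s².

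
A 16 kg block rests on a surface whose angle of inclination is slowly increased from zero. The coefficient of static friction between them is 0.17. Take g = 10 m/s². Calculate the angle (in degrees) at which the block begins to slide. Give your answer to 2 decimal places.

At the threshold of sliding, static friction is at its maximum μ_s N and exactly balances the weight component along the incline: mg sin θ = μ_s mg cos θ.
Hence tan θ = μ_s = 0.17, so θ = arctan(0.17) = 9.6480°.

9.65°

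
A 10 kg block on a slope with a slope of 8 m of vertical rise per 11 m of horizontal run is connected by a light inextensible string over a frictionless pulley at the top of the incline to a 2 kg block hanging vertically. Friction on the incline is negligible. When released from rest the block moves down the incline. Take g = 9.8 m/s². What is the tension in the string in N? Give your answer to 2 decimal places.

25.94 N

For the block on the incline: the weight component along the slope is m₁g sin 36.03° = 10 × 9.8 × 0.5882 = 57.644 N and the normal force is N = m₁g cos 36.03° = 79.256 N.
Newton's second law for the block (down-slope positive): 57.644 − T = 10 a. For the hanging block (upward positive): T − 2 × 9.8 = 2 a.
Adding the two equations eliminates T: 38.044 = 12 a, so a = 3.1703 m/s².
Then from the hanging block's equation, T = 2 × (9.8 + 3.1703) = 25.941 N.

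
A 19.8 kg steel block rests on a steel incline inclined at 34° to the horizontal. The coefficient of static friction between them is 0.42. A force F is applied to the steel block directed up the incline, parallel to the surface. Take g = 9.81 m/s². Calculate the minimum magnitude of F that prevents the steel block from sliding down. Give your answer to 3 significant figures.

41.0 N

The normal force is N = mg cos 34° = 161.031 N. With F at its minimum the steel block is on the verge of sliding down, so static friction is at its maximum μ_s N = 0.42 × 161.031 = 67.633 N and acts up the slope.
Equilibrium along the incline: F + μ_s N = mg sin 34°, so F = 108.617 − 67.633 = 40.984 N.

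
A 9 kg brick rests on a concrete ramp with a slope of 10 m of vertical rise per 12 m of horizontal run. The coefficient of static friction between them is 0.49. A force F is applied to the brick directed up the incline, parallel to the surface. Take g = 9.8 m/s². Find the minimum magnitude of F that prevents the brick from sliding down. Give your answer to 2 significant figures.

The normal force is N = mg cos 39.81° = 67.757 N. With F at its minimum the brick is on the verge of sliding down, so static friction is at its maximum μ_s N = 0.49 × 67.757 = 33.201 N and acts up the slope.
Equilibrium along the incline: F + μ_s N = mg sin 39.81°, so F = 56.464 − 33.201 = 23.263 N.

23 N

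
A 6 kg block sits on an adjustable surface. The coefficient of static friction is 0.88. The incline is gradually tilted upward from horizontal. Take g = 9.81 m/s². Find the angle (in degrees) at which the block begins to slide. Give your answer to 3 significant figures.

At the threshold of sliding, static friction is at its maximum μ_s N and exactly balances the weight component along the incline: mg sin θ = μ_s mg cos θ.
Hence tan θ = μ_s = 0.88, so θ = arctan(0.88) = 41.3478°.

41.3°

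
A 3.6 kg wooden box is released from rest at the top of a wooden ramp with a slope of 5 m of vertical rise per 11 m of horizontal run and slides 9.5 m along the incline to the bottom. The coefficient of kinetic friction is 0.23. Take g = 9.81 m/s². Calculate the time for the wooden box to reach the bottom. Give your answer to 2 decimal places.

The weight component along the incline is mg sin 24.44° = 14.614 N and the normal force is N = mg cos 24.44° = 32.151 N.
Friction up the slope is f = μN = 0.23 × 32.151 = 7.395 N, so the net downslope force is 14.614 − 7.395 = 7.219 N and a = 7.219 / 3.6 = 2.0053 m/s².
Starting from rest, L = ½at², so t = √(2L/a) = √(2 × 9.5 / 2.0053) = 3.0781 s.

3.08 s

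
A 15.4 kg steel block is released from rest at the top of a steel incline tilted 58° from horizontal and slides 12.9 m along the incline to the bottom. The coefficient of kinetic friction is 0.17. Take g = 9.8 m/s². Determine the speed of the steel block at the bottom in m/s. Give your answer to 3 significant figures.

The weight component along the incline is mg sin 58° = 127.987 N and the normal force is N = mg cos 58° = 79.975 N.
Friction up the slope is f = μN = 0.17 × 79.975 = 13.596 N, so the net downslope force is 127.987 − 13.596 = 114.391 N and a = 114.391 / 15.4 = 7.4280 m/s².
Starting from rest over a distance of 12.9 m, v² = 2aL = 2 × 7.4280 × 12.9 = 191.6424, so v = 13.8435 m/s.

13.8 m/s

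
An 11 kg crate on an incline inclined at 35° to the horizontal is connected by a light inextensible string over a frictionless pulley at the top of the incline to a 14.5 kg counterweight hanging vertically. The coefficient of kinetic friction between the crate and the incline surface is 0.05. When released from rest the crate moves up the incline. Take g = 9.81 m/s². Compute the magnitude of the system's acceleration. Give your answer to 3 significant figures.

2.98 m/s²

For the crate on the incline: the weight component along the slope is m₁g sin 35° = 11 × 9.81 × 0.5736 = 61.897 N and the normal force is N = m₁g cos 35° = 88.395 N.
Kinetic friction opposes the crate's motion up the incline: f = μN = 0.05 × 88.395 = 4.420 N acting down the slope.
Newton's second law for the crate (up-slope positive): T − 61.897 − 4.420 = 11 a. For the hanging counterweight (downward positive): 14.5 × 9.81 − T = 14.5 a.
Adding the two equations eliminates T: 75.928 = 25.5 a, so a = 2.9776 m/s².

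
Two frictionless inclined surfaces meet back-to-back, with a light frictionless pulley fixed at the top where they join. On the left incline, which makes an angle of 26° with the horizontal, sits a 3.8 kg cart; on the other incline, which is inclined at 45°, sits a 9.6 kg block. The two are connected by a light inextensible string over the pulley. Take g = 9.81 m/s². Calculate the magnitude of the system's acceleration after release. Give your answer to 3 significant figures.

3.75 m/s²

Resolve each weight along its own incline: the 3.8 kg mass has component 3.8 × 9.81 × sin 26° = 16.342 N down its slope, and the 9.6 kg mass has 9.6 × 9.81 × sin 45° = 66.592 N down its slope.
The 9.6 kg side's 66.592 N exceeds the other side's 16.342 N, so that mass slides down and the 3.8 kg mass slides up. Taking that direction as positive, Newton's second law for the whole system gives 66.592 − 16.342 = (3.8 + 9.6) a, so a = 50.250 / 13.4 = 3.7500 m/s².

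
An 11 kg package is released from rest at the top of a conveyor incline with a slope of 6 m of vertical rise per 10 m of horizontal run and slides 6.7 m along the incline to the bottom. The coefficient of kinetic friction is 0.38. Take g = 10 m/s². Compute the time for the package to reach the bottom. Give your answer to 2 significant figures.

2.7 s

The weight component along the incline is mg sin 30.96° = 56.595 N and the normal force is N = mg cos 30.96° = 94.324 N.
Friction up the slope is f = μN = 0.38 × 94.324 = 35.843 N, so the net downslope force is 56.595 − 35.843 = 20.752 N and a = 20.752 / 11 = 1.8865 m/s².
Starting from rest, L = ½at², so t = √(2L/a) = √(2 × 6.7 / 1.8865) = 2.6652 s.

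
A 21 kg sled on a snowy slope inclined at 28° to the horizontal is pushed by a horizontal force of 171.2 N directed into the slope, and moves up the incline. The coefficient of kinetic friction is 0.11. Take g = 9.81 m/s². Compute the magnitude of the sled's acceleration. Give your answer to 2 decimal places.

1.22 m/s²

The horizontal push has components F cos 28° = 171.2 × 0.8829 = 151.152 N up the incline and F sin 28° = 171.2 × 0.4695 = 80.378 N pressing into the surface.
The normal force is therefore N = mg cos 28° + F sin 28° = 181.886 + 80.378 = 262.264 N, and kinetic friction down the slope is μN = 0.11 × 262.264 = 28.849 N.
Along the incline: F cos 28° − mg sin 28° − μN = ma, so 151.152 − 96.722 − 28.849 = 21 a, giving a = 1.2181 m/s².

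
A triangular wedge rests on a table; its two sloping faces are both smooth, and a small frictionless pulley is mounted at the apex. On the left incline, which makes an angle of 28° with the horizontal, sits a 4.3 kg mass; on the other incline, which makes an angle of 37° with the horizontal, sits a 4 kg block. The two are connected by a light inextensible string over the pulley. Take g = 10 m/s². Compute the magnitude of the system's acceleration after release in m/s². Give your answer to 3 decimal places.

Resolve each weight along its own incline: the 4.3 kg mass has component 4.3 × 10 × sin 28° = 20.187 N down its slope, and the 4 kg mass has 4 × 10 × sin 37° = 24.073 N down its slope.
The 4 kg side's 24.073 N exceeds the other side's 20.187 N, so that mass slides down and the 4.3 kg mass slides up. Taking that direction as positive, Newton's second law for the whole system gives 24.073 − 20.187 = (4.3 + 4) a, so a = 3.886 / 8.3 = 0.4682 m/s².

0.468 m/s²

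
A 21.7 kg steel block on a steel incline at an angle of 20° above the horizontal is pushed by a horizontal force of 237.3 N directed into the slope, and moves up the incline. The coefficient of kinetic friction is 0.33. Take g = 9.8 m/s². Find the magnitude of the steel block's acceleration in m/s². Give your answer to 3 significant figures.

The horizontal push has components F cos 20° = 237.3 × 0.9397 = 222.991 N up the incline and F sin 20° = 237.3 × 0.3420 = 81.157 N pressing into the surface.
The normal force is therefore N = mg cos 20° + F sin 20° = 199.837 + 81.157 = 280.994 N, and kinetic friction down the slope is μN = 0.33 × 280.994 = 92.728 N.
Along the incline: F cos 20° − mg sin 20° − μN = ma, so 222.991 − 72.730 − 92.728 = 21.7 a, giving a = 2.6513 m/s².

2.65 m/s²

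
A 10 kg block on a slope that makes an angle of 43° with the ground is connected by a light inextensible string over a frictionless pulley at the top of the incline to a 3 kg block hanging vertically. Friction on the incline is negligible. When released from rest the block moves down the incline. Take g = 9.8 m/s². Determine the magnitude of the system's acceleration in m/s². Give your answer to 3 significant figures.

2.88 m/s²

For the block on the incline: the weight component along the slope is m₁g sin 43° = 10 × 9.8 × 0.6820 = 66.836 N and the normal force is N = m₁g cos 43° = 71.673 N.
Newton's second law for the block (down-slope positive): 66.836 − T = 10 a. For the hanging block (upward positive): T − 3 × 9.8 = 3 a.
Adding the two equations eliminates T: 37.436 = 13 a, so a = 2.8797 m/s².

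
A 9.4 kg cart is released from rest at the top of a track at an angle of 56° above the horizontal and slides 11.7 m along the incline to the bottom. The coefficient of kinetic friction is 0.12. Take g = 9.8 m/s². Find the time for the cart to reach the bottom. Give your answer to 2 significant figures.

The weight component along the incline is mg sin 56° = 76.371 N and the normal force is N = mg cos 56° = 51.513 N.
Friction up the slope is f = μN = 0.12 × 51.513 = 6.182 N, so the net downslope force is 76.371 − 6.182 = 70.189 N and a = 70.189 / 9.4 = 7.4669 m/s².
Starting from rest, L = ½at², so t = √(2L/a) = √(2 × 11.7 / 7.4669) = 1.7703 s.

1.8 s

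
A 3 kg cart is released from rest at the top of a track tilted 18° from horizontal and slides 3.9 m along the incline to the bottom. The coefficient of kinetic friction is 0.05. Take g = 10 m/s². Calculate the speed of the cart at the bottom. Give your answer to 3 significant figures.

4.52 m/s

The weight component along the incline is mg sin 18° = 9.271 N and the normal force is N = mg cos 18° = 28.532 N.
Friction up the slope is f = μN = 0.05 × 28.532 = 1.427 N, so the net downslope force is 9.271 − 1.427 = 7.844 N and a = 7.844 / 3 = 2.6147 m/s².
Starting from rest over a distance of 3.9 m, v² = 2aL = 2 × 2.6147 × 3.9 = 20.3947, so v = 4.5160 m/s.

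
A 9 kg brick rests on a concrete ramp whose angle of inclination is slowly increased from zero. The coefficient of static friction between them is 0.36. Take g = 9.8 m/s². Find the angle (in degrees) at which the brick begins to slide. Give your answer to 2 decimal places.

At the threshold of sliding, static friction is at its maximum μ_s N and exactly balances the weight component along the incline: mg sin θ = μ_s mg cos θ.
Hence tan θ = μ_s = 0.36, so θ = arctan(0.36) = 19.7989°.

19.80°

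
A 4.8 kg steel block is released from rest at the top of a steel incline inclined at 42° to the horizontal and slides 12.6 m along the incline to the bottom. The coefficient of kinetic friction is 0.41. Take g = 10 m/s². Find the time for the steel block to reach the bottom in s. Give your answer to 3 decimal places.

2.630 s

The weight component along the incline is mg sin 42° = 32.118 N and the normal force is N = mg cos 42° = 35.671 N.
Friction up the slope is f = μN = 0.41 × 35.671 = 14.625 N, so the net downslope force is 32.118 − 14.625 = 17.493 N and a = 17.493 / 4.8 = 3.6444 m/s².
Starting from rest, L = ½at², so t = √(2L/a) = √(2 × 12.6 / 3.6444) = 2.6296 s.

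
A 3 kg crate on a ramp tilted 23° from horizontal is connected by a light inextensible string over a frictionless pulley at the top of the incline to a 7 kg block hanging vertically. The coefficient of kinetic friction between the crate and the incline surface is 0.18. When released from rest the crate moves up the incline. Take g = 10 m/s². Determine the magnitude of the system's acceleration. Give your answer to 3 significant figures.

5.33 m/s²

For the crate on the incline: the weight component along the slope is m₁g sin 23° = 3 × 10 × 0.3907 = 11.721 N and the normal force is N = m₁g cos 23° = 27.615 N.
Kinetic friction opposes the crate's motion up the incline: f = μN = 0.18 × 27.615 = 4.971 N acting down the slope.
Newton's second law for the crate (up-slope positive): T − 11.721 − 4.971 = 3 a. For the hanging block (downward positive): 7 × 10 − T = 7 a.
Adding the two equations eliminates T: 53.308 = 10 a, so a = 5.3308 m/s².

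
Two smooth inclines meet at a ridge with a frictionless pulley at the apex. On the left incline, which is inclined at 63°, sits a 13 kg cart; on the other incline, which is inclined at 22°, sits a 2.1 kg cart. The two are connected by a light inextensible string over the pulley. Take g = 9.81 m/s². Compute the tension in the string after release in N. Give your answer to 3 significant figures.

Resolve each weight along its own incline: the 13 kg mass has component 13 × 9.81 × sin 63° = 113.630 N down its slope, and the 2.1 kg mass has 2.1 × 9.81 × sin 22° = 7.717 N down its slope.
The 13 kg side's 113.630 N exceeds the other side's 7.717 N, so that mass slides down and the 2.1 kg mass slides up. Taking that direction as positive, Newton's second law for the whole system gives 113.630 − 7.717 = (13 + 2.1) a, so a = 105.913 / 15.1 = 7.0141 m/s².
For the 2.1 kg mass (up-slope positive): T − 7.717 = 2.1 × 7.0141, so T = 22.447 N.

22.4 N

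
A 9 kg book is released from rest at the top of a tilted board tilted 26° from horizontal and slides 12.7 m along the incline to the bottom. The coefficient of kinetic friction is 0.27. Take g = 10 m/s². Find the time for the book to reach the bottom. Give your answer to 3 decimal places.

The weight component along the incline is mg sin 26° = 39.453 N and the normal force is N = mg cos 26° = 80.891 N.
Friction up the slope is f = μN = 0.27 × 80.891 = 21.841 N, so the net downslope force is 39.453 − 21.841 = 17.612 N and a = 17.612 / 9 = 1.9569 m/s².
Starting from rest, L = ½at², so t = √(2L/a) = √(2 × 12.7 / 1.9569) = 3.6027 s.

3.603 s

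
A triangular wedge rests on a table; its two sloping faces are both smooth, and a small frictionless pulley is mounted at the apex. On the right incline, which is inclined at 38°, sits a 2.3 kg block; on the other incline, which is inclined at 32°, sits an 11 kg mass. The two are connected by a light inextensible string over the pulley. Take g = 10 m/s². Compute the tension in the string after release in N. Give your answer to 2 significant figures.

Resolve each weight along its own incline: the 2.3 kg mass has component 2.3 × 10 × sin 38° = 14.160 N down its slope, and the 11 kg mass has 11 × 10 × sin 32° = 58.291 N down its slope.
The 11 kg side's 58.291 N exceeds the other side's 14.160 N, so that mass slides down and the 2.3 kg mass slides up. Taking that direction as positive, Newton's second law for the whole system gives 58.291 − 14.160 = (2.3 + 11) a, so a = 44.131 / 13.3 = 3.3181 m/s².
For the 2.3 kg mass (up-slope positive): T − 14.160 = 2.3 × 3.3181, so T = 21.792 N.

22 N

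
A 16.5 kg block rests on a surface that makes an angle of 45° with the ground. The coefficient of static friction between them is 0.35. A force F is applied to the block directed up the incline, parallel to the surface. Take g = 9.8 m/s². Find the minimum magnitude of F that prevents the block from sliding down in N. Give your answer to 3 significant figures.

The normal force is N = mg cos 45° = 114.339 N. With F at its minimum the block is on the verge of sliding down, so static friction is at its maximum μ_s N = 0.35 × 114.339 = 40.019 N and acts up the slope.
Equilibrium along the incline: F + μ_s N = mg sin 45°, so F = 114.339 − 40.019 = 74.320 N.

74.3 N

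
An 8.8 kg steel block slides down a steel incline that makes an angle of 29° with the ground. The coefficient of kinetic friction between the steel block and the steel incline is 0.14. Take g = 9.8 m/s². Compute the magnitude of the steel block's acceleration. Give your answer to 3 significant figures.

Resolving the weight along the incline: the component pulling the steel block down the slope is mg sin 29° = 8.8 × 9.8 × 0.4848 = 41.809 N, and the normal force is N = mg cos 29° = 8.8 × 9.8 × 0.8746 = 75.426 N.
Kinetic friction acts up the slope with magnitude f = μN = 0.14 × 75.426 = 10.560 N.
Net force along the incline is 41.809 − 10.560 = 31.249 N, so a = 31.249 / 8.8 = 3.5510 m/s².

3.55 m/s²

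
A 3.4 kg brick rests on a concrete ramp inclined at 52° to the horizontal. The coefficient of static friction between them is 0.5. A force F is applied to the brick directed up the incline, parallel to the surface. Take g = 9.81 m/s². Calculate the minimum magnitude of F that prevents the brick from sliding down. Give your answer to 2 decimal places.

The normal force is N = mg cos 52° = 20.535 N. With F at its minimum the brick is on the verge of sliding down, so static friction is at its maximum μ_s N = 0.5 × 20.535 = 10.268 N and acts up the slope.
Equilibrium along the incline: F + μ_s N = mg sin 52°, so F = 26.283 − 10.268 = 16.015 N.

16.02 N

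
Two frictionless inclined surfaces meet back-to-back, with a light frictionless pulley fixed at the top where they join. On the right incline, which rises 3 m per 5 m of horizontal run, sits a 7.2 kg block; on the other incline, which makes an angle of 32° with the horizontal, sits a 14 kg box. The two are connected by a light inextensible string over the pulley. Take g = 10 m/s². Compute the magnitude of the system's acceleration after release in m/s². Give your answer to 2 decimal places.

Resolve each weight along its own incline: the 7.2 kg mass has component 7.2 × 10 × sin 30.96° = 37.044 N down its slope, and the 14 kg mass has 14 × 10 × sin 32° = 74.189 N down its slope.
The 14 kg side's 74.189 N exceeds the other side's 37.044 N, so that mass slides down and the 7.2 kg mass slides up. Taking that direction as positive, Newton's second law for the whole system gives 74.189 − 37.044 = (7.2 + 14) a, so a = 37.145 / 21.2 = 1.7521 m/s².

1.75 m/s²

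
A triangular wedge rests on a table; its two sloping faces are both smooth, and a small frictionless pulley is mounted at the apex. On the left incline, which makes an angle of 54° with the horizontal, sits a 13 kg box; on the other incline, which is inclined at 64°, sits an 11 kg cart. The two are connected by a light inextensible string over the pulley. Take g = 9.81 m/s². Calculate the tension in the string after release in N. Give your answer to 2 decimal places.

99.82 N

Resolve each weight along its own incline: the 13 kg mass has component 13 × 9.81 × sin 54° = 103.174 N down its slope, and the 11 kg mass has 11 × 9.81 × sin 64° = 96.989 N down its slope.
The 13 kg side's 103.174 N exceeds the other side's 96.989 N, so that mass slides down and the 11 kg mass slides up. Taking that direction as positive, Newton's second law for the whole system gives 103.174 − 96.989 = (13 + 11) a, so a = 6.185 / 24 = 0.2577 m/s².
For the 11 kg mass (up-slope positive): T − 96.989 = 11 × 0.2577, so T = 99.824 N.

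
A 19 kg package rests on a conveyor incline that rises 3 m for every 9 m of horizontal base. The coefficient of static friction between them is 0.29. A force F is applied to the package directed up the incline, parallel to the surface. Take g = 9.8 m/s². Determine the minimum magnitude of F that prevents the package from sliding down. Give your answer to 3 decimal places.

The normal force is N = mg cos 18.43° = 176.645 N. With F at its minimum the package is on the verge of sliding down, so static friction is at its maximum μ_s N = 0.29 × 176.645 = 51.227 N and acts up the slope.
Equilibrium along the incline: F + μ_s N = mg sin 18.43°, so F = 58.882 − 51.227 = 7.655 N.

7.655 N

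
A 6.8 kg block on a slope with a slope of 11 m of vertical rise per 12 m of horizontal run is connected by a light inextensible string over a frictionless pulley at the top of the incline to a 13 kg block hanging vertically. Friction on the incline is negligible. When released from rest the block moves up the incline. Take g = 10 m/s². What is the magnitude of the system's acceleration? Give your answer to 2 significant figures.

4.2 m/s²

For the block on the incline: the weight component along the slope is m₁g sin 42.51° = 6.8 × 10 × 0.6757 = 45.948 N and the normal force is N = m₁g cos 42.51° = 50.126 N.
Newton's second law for the block (up-slope positive): T − 45.948 = 6.8 a. For the hanging block (downward positive): 13 × 10 − T = 13 a.
Adding the two equations eliminates T: 84.052 = 19.8 a, so a = 4.2451 m/s².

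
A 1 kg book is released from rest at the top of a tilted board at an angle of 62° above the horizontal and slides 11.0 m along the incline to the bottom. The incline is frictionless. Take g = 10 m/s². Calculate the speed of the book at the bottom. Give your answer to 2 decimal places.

The weight component along the incline is mg sin 62° = 8.829 N and the normal force is N = mg cos 62° = 4.695 N.
With no friction, a = g sin 62° = 8.8295 m/s².
Starting from rest over a distance of 11.0 m, v² = 2aL = 2 × 8.8295 × 11.0 = 194.2490, so v = 13.9373 m/s.

13.94 m/s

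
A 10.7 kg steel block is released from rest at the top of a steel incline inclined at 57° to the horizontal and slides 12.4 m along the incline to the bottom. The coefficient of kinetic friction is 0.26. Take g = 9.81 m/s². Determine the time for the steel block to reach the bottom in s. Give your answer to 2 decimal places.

1.90 s

The weight component along the incline is mg sin 57° = 88.033 N and the normal force is N = mg cos 57° = 57.169 N.
Friction up the slope is f = μN = 0.26 × 57.169 = 14.864 N, so the net downslope force is 88.033 − 14.864 = 73.169 N and a = 73.169 / 10.7 = 6.8382 m/s².
Starting from rest, L = ½at², so t = √(2L/a) = √(2 × 12.4 / 6.8382) = 1.9044 s.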